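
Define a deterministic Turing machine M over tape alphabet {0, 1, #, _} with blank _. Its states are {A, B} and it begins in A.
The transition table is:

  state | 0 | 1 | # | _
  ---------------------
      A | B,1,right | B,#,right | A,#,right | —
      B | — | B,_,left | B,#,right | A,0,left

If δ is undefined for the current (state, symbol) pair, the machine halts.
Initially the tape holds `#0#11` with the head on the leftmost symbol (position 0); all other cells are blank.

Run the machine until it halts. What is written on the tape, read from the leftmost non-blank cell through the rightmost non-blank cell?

#1##0

A | [#]0#11   read # → write #, move right, go to A
A | #[0]#11   read 0 → write 1, move right, go to B
B | #1[#]11   read # → write #, move right, go to B
B | #1#[1]1   read 1 → write _, move left, go to B
B | #1[#]_1   read # → write #, move right, go to B
B | #1#[_]1   read _ → write 0, move left, go to A
A | #1[#]01   read # → write #, move right, go to A
A | #1#[0]1   read 0 → write 1, move right, go to B
B | #1#1[1]   read 1 → write _, move left, go to B
B | #1#[1]_   read 1 → write _, move left, go to B
B | #1[#]__   read # → write #, move right, go to B
B | #1#[_]_   read _ → write 0, move left, go to A
A | #1[#]0_   read # → write #, move right, go to A
A | #1#[0]_   read 0 → write 1, move right, go to B
B | #1#1[_]   read _ → write 0, move left, go to A
A | #1#[1]0   read 1 → write #, move right, go to B
B | #1##[0]
The non-blank tape span at halt is #1##0.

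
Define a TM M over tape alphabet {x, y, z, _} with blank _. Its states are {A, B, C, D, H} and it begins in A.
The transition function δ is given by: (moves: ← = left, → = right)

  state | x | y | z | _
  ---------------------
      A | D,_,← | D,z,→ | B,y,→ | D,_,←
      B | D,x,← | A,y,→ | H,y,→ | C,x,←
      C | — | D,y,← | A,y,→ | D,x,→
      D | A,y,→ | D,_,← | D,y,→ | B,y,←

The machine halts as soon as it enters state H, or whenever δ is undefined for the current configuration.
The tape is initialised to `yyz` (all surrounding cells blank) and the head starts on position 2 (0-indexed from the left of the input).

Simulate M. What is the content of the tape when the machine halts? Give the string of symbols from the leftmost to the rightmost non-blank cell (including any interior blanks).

xyyy_yx

state=A head=2 tape=___yy[z]_   (A,z)→(B,y,→)
state=B head=3 tape=___yyy[_]   (B,_)→(C,x,←)
state=C head=2 tape=___yy[y]x   (C,y)→(D,y,←)
state=D head=1 tape=___y[y]yx   (D,y)→(D,_,←)
state=D head=0 tape=___[y]_yx   (D,y)→(D,_,←)
state=D head=-1 tape=__[_]__yx   (D,_)→(B,y,←)
state=B head=-2 tape=_[_]y__yx   (B,_)→(C,x,←)
state=C head=-3 tape=[_]xy__yx   (C,_)→(D,x,→)
state=D head=-2 tape=x[x]y__yx   (D,x)→(A,y,→)
state=A head=-1 tape=xy[y]__yx   (A,y)→(D,z,→)
state=D head=0 tape=xyz[_]_yx   (D,_)→(B,y,←)
state=B head=-1 tape=xy[z]y_yx   (B,z)→(H,y,→)
state=H head=0 tape=xyy[y]_yx
The non-blank tape span at halt is xyyy_yx.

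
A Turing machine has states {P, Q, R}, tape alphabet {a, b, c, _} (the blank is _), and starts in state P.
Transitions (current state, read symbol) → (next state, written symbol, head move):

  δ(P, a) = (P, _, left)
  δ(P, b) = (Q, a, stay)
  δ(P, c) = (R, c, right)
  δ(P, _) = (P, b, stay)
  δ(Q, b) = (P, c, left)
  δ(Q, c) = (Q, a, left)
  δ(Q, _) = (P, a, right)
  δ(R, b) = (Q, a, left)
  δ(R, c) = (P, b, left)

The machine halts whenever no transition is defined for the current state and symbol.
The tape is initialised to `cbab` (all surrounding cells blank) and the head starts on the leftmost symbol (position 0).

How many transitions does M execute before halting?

P | __[c]bab   read c → write c, move right, go to R
R | __c[b]ab   read b → write a, move left, go to Q
Q | __[c]aab   read c → write a, move left, go to Q
Q | _[_]aaab   read _ → write a, move right, go to P
P | _a[a]aab   read a → write _, move left, go to P
P | _[a]_aab   read a → write _, move left, go to P
P | [_]__aab   read _ → write b, move stay, go to P
P | [b]__aab   read b → write a, move stay, go to Q
Q | [a]__aab
M halts after 8 transitions.

8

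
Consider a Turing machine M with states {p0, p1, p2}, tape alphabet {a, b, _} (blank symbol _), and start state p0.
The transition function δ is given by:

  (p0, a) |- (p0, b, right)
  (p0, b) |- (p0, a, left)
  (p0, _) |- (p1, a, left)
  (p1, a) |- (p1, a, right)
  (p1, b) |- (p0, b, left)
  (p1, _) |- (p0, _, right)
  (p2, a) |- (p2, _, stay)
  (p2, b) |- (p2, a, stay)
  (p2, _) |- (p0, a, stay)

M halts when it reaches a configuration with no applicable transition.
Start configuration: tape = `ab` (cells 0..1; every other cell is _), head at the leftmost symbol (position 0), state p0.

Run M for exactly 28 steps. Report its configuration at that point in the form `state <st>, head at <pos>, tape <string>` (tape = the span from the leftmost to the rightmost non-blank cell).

p0 | ____[a]b_   read a → write b, move right, go to p0
p0 | ____b[b]_   read b → write a, move left, go to p0
p0 | ____[b]a_   read b → write a, move left, go to p0
p0 | ___[_]aa_   read _ → write a, move left, go to p1
p1 | __[_]aaa_   read _ → write _, move right, go to p0
p0 | ___[a]aa_   read a → write b, move right, go to p0
p0 | ___b[a]a_   read a → write b, move right, go to p0
p0 | ___bb[a]_   read a → write b, move right, go to p0
p0 | ___bbb[_]   read _ → write a, move left, go to p1
p1 | ___bb[b]a   read b → write b, move left, go to p0
p0 | ___b[b]ba   read b → write a, move left, go to p0
p0 | ___[b]aba   read b → write a, move left, go to p0
p0 | __[_]aaba   read _ → write a, move left, go to p1
p1 | _[_]aaaba   read _ → write _, move right, go to p0
p0 | __[a]aaba   read a → write b, move right, go to p0
p0 | __b[a]aba   read a → write b, move right, go to p0
p0 | __bb[a]ba   read a → write b, move right, go to p0
p0 | __bbb[b]a   read b → write a, move left, go to p0
p0 | __bb[b]aa   read b → write a, move left, go to p0
p0 | __b[b]aaa   read b → write a, move left, go to p0
p0 | __[b]aaaa   read b → write a, move left, go to p0
p0 | _[_]aaaaa   read _ → write a, move left, go to p1
p1 | [_]aaaaaa   read _ → write _, move right, go to p0
p0 | _[a]aaaaa   read a → write b, move right, go to p0
p0 | _b[a]aaaa   read a → write b, move right, go to p0
p0 | _bb[a]aaa   read a → write b, move right, go to p0
p0 | _bbb[a]aa   read a → write b, move right, go to p0
p0 | _bbbb[a]a   read a → write b, move right, go to p0
p0 | _bbbbb[a]
After 28 steps: state p0, head at 2, tape bbbbba.

state p0, head at 2, tape bbbbba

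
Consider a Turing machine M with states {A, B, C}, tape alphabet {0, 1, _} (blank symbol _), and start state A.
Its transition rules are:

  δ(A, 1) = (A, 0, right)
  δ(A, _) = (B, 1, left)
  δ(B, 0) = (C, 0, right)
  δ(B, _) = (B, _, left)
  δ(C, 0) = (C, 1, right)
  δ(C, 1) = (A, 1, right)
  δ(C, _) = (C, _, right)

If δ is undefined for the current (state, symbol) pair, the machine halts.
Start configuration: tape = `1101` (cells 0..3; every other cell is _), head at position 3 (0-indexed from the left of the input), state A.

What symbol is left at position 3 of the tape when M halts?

A | 110[1]__   read 1 → write 0, move right, go to A
A | 1100[_]_   read _ → write 1, move left, go to B
B | 110[0]1_   read 0 → write 0, move right, go to C
C | 1100[1]_   read 1 → write 1, move right, go to A
A | 11001[_]   read _ → write 1, move left, go to B
B | 1100[1]1
Cell 3 holds 0 when M halts.

0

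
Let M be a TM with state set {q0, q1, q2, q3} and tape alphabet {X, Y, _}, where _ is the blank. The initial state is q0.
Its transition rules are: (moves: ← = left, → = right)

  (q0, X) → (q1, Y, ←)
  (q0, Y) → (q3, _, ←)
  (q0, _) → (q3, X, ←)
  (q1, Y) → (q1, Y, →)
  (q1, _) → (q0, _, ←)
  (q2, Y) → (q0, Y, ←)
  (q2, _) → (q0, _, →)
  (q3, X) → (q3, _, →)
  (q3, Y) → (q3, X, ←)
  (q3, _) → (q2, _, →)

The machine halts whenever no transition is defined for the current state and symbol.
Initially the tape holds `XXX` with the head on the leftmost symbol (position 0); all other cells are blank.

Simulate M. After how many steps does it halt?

q0 | ___[X]XX   read X → write Y, move ←, go to q1
q1 | __[_]YXX   read _ → write _, move ←, go to q0
q0 | _[_]_YXX   read _ → write X, move ←, go to q3
q3 | [_]X_YXX   read _ → write _, move →, go to q2
q2 | _[X]_YXX
M halts after 4 transitions.

4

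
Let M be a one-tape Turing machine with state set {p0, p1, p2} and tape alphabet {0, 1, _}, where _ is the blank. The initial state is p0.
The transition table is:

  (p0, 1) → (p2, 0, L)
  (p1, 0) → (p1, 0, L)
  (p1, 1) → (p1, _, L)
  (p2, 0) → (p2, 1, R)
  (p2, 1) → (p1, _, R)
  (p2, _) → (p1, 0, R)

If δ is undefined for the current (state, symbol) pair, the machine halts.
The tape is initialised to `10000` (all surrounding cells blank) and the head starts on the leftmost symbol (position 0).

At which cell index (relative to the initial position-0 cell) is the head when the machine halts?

-2

state=p0 head=0 tape=__[1]0000   (p0,1)→(p2,0,L)
state=p2 head=-1 tape=_[_]00000   (p2,_)→(p1,0,R)
state=p1 head=0 tape=_0[0]0000   (p1,0)→(p1,0,L)
state=p1 head=-1 tape=_[0]00000   (p1,0)→(p1,0,L)
state=p1 head=-2 tape=[_]000000
At halt the head is at cell -2.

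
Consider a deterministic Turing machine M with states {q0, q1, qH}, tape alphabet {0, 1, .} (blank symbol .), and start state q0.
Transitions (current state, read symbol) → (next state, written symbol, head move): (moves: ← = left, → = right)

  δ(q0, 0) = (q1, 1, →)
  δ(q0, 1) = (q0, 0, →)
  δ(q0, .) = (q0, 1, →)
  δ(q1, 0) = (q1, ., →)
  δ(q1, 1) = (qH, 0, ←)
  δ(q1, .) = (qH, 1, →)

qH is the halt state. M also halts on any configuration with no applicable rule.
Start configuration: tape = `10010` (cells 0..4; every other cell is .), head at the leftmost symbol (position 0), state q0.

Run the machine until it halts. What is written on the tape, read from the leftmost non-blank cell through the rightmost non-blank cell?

01.00

state=q0 head=0 tape=[1]0010   (q0,1)→(q0,0,→)
state=q0 head=1 tape=0[0]010   (q0,0)→(q1,1,→)
state=q1 head=2 tape=01[0]10   (q1,0)→(q1,.,→)
state=q1 head=3 tape=01.[1]0   (q1,1)→(qH,0,←)
state=qH head=2 tape=01[.]00
The non-blank tape span at halt is 01.00.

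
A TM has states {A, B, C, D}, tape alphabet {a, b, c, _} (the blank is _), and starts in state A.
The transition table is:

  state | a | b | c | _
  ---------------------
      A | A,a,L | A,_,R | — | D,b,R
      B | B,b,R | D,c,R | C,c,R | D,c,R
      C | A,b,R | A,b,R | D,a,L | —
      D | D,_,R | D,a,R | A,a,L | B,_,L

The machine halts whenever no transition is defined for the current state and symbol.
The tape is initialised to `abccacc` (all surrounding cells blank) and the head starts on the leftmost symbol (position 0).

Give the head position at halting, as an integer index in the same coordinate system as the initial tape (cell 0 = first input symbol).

A | _[a]bccacc_   read a → write a, move L, go to A
A | [_]abccacc_   read _ → write b, move R, go to D
D | b[a]bccacc_   read a → write _, move R, go to D
D | b_[b]ccacc_   read b → write a, move R, go to D
D | b_a[c]cacc_   read c → write a, move L, go to A
A | b_[a]acacc_   read a → write a, move L, go to A
A | b[_]aacacc_   read _ → write b, move R, go to D
D | bb[a]acacc_   read a → write _, move R, go to D
D | bb_[a]cacc_   read a → write _, move R, go to D
D | bb__[c]acc_   read c → write a, move L, go to A
A | bb_[_]aacc_   read _ → write b, move R, go to D
D | bb_b[a]acc_   read a → write _, move R, go to D
D | bb_b_[a]cc_   read a → write _, move R, go to D
D | bb_b__[c]c_   read c → write a, move L, go to A
A | bb_b_[_]ac_   read _ → write b, move R, go to D
D | bb_b_b[a]c_   read a → write _, move R, go to D
D | bb_b_b_[c]_   read c → write a, move L, go to A
A | bb_b_b[_]a_   read _ → write b, move R, go to D
D | bb_b_bb[a]_   read a → write _, move R, go to D
D | bb_b_bb_[_]   read _ → write _, move L, go to B
B | bb_b_bb[_]_   read _ → write c, move R, go to D
D | bb_b_bbc[_]   read _ → write _, move L, go to B
B | bb_b_bb[c]_   read c → write c, move R, go to C
C | bb_b_bbc[_]
At halt the head is at cell 7.

7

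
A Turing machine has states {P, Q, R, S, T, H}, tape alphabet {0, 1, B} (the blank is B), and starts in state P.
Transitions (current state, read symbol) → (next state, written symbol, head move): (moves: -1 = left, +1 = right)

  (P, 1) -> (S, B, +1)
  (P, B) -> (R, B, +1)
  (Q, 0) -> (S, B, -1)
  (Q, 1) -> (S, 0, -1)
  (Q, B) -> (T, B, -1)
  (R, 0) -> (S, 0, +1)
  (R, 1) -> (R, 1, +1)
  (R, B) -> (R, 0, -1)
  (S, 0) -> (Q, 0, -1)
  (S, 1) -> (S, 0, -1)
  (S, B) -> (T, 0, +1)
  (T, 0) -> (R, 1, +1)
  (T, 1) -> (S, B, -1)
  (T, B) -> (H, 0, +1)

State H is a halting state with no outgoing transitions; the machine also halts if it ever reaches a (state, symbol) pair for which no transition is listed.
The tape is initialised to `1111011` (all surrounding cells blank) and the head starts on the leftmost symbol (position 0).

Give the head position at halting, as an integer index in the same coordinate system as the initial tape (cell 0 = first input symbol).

-1

state=P head=0 tape=BB[1]111011   (P,1)→(S,B,+1)
state=S head=1 tape=BBB[1]11011   (S,1)→(S,0,-1)
state=S head=0 tape=BB[B]011011   (S,B)→(T,0,+1)
state=T head=1 tape=BB0[0]11011   (T,0)→(R,1,+1)
state=R head=2 tape=BB01[1]1011   (R,1)→(R,1,+1)
state=R head=3 tape=BB011[1]011   (R,1)→(R,1,+1)
state=R head=4 tape=BB0111[0]11   (R,0)→(S,0,+1)
state=S head=5 tape=BB01110[1]1   (S,1)→(S,0,-1)
state=S head=4 tape=BB0111[0]01   (S,0)→(Q,0,-1)
state=Q head=3 tape=BB011[1]001   (Q,1)→(S,0,-1)
state=S head=2 tape=BB01[1]0001   (S,1)→(S,0,-1)
state=S head=1 tape=BB0[1]00001   (S,1)→(S,0,-1)
state=S head=0 tape=BB[0]000001   (S,0)→(Q,0,-1)
state=Q head=-1 tape=B[B]0000001   (Q,B)→(T,B,-1)
state=T head=-2 tape=[B]B0000001   (T,B)→(H,0,+1)
state=H head=-1 tape=0[B]0000001
At halt the head is at cell -1.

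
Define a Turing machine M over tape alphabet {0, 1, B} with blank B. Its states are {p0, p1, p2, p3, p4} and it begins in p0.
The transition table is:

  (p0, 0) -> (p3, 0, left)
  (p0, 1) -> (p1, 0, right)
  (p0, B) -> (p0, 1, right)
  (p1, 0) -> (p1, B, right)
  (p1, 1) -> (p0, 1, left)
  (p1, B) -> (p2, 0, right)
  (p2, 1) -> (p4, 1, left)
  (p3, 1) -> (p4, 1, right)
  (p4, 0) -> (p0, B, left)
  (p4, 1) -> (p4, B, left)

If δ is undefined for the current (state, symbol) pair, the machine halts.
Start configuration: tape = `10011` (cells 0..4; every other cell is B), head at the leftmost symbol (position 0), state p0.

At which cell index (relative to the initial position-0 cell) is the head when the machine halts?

state=p0 head=0 tape=[1]0011   (p0,1)→(p1,0,right)
state=p1 head=1 tape=0[0]011   (p1,0)→(p1,B,right)
state=p1 head=2 tape=0B[0]11   (p1,0)→(p1,B,right)
state=p1 head=3 tape=0BB[1]1   (p1,1)→(p0,1,left)
state=p0 head=2 tape=0B[B]11   (p0,B)→(p0,1,right)
state=p0 head=3 tape=0B1[1]1   (p0,1)→(p1,0,right)
state=p1 head=4 tape=0B10[1]   (p1,1)→(p0,1,left)
state=p0 head=3 tape=0B1[0]1   (p0,0)→(p3,0,left)
state=p3 head=2 tape=0B[1]01   (p3,1)→(p4,1,right)
state=p4 head=3 tape=0B1[0]1   (p4,0)→(p0,B,left)
state=p0 head=2 tape=0B[1]B1   (p0,1)→(p1,0,right)
state=p1 head=3 tape=0B0[B]1   (p1,B)→(p2,0,right)
state=p2 head=4 tape=0B00[1]   (p2,1)→(p4,1,left)
state=p4 head=3 tape=0B0[0]1   (p4,0)→(p0,B,left)
state=p0 head=2 tape=0B[0]B1   (p0,0)→(p3,0,left)
state=p3 head=1 tape=0[B]0B1
At halt the head is at cell 1.

1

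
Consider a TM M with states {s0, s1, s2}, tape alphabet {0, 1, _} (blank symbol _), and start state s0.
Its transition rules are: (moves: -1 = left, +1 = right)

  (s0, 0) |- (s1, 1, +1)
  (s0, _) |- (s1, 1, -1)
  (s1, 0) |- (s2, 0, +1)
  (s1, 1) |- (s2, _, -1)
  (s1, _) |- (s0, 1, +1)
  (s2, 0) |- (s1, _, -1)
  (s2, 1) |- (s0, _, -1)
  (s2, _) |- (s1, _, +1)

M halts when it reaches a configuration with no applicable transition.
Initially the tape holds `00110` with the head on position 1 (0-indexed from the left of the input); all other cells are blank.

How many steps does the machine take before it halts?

10

s0 | __0[0]110   read 0 → write 1, move +1, go to s1
s1 | __01[1]10   read 1 → write _, move -1, go to s2
s2 | __0[1]_10   read 1 → write _, move -1, go to s0
s0 | __[0]__10   read 0 → write 1, move +1, go to s1
s1 | __1[_]_10   read _ → write 1, move +1, go to s0
s0 | __11[_]10   read _ → write 1, move -1, go to s1
s1 | __1[1]110   read 1 → write _, move -1, go to s2
s2 | __[1]_110   read 1 → write _, move -1, go to s0
s0 | _[_]__110   read _ → write 1, move -1, go to s1
s1 | [_]1__110   read _ → write 1, move +1, go to s0
s0 | 1[1]__110
M halts after 10 transitions.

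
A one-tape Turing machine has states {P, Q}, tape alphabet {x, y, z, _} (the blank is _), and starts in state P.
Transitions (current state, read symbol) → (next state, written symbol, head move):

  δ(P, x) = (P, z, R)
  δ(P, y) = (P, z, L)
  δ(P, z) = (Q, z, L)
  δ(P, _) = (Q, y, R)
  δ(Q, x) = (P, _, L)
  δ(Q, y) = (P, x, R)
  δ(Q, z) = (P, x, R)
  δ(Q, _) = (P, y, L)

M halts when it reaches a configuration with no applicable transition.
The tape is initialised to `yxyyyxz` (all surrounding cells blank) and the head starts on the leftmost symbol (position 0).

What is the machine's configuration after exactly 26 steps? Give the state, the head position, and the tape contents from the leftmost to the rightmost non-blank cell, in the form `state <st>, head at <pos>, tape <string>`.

state Q, head at 2, tape yxyxyzyyxz

P | ___[y]xyyyxz   read y → write z, move L, go to P
P | __[_]zxyyyxz   read _ → write y, move R, go to Q
Q | __y[z]xyyyxz   read z → write x, move R, go to P
P | __yx[x]yyyxz   read x → write z, move R, go to P
P | __yxz[y]yyxz   read y → write z, move L, go to P
P | __yx[z]zyyxz   read z → write z, move L, go to Q
Q | __y[x]zzyyxz   read x → write _, move L, go to P
P | __[y]_zzyyxz   read y → write z, move L, go to P
P | _[_]z_zzyyxz   read _ → write y, move R, go to Q
Q | _y[z]_zzyyxz   read z → write x, move R, go to P
P | _yx[_]zzyyxz   read _ → write y, move R, go to Q
Q | _yxy[z]zyyxz   read z → write x, move R, go to P
P | _yxyx[z]yyxz   read z → write z, move L, go to Q
Q | _yxy[x]zyyxz   read x → write _, move L, go to P
P | _yx[y]_zyyxz   read y → write z, move L, go to P
P | _y[x]z_zyyxz   read x → write z, move R, go to P
P | _yz[z]_zyyxz   read z → write z, move L, go to Q
Q | _y[z]z_zyyxz   read z → write x, move R, go to P
P | _yx[z]_zyyxz   read z → write z, move L, go to Q
Q | _y[x]z_zyyxz   read x → write _, move L, go to P
P | _[y]_z_zyyxz   read y → write z, move L, go to P
P | [_]z_z_zyyxz   read _ → write y, move R, go to Q
Q | y[z]_z_zyyxz   read z → write x, move R, go to P
P | yx[_]z_zyyxz   read _ → write y, move R, go to Q
Q | yxy[z]_zyyxz   read z → write x, move R, go to P
P | yxyx[_]zyyxz   read _ → write y, move R, go to Q
Q | yxyxy[z]yyxz
After 26 steps: state Q, head at 2, tape yxyxyzyyxz.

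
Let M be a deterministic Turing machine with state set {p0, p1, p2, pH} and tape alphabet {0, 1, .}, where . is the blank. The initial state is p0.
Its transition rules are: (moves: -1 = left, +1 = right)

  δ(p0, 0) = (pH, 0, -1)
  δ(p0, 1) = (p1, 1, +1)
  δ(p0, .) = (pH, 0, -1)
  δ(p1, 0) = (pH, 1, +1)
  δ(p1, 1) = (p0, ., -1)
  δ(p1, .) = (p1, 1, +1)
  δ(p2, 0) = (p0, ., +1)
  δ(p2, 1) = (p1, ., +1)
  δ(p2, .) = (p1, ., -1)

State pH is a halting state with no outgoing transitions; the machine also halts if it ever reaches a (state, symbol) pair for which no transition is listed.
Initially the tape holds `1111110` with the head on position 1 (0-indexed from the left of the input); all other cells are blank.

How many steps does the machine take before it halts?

state=p0 head=1 tape=1[1]11110.   (p0,1)→(p1,1,+1)
state=p1 head=2 tape=11[1]1110.   (p1,1)→(p0,.,-1)
state=p0 head=1 tape=1[1].1110.   (p0,1)→(p1,1,+1)
state=p1 head=2 tape=11[.]1110.   (p1,.)→(p1,1,+1)
state=p1 head=3 tape=111[1]110.   (p1,1)→(p0,.,-1)
state=p0 head=2 tape=11[1].110.   (p0,1)→(p1,1,+1)
state=p1 head=3 tape=111[.]110.   (p1,.)→(p1,1,+1)
state=p1 head=4 tape=1111[1]10.   (p1,1)→(p0,.,-1)
state=p0 head=3 tape=111[1].10.   (p0,1)→(p1,1,+1)
state=p1 head=4 tape=1111[.]10.   (p1,.)→(p1,1,+1)
state=p1 head=5 tape=11111[1]0.   (p1,1)→(p0,.,-1)
state=p0 head=4 tape=1111[1].0.   (p0,1)→(p1,1,+1)
state=p1 head=5 tape=11111[.]0.   (p1,.)→(p1,1,+1)
state=p1 head=6 tape=111111[0].   (p1,0)→(pH,1,+1)
state=pH head=7 tape=1111111[.]
M halts after 14 transitions.

14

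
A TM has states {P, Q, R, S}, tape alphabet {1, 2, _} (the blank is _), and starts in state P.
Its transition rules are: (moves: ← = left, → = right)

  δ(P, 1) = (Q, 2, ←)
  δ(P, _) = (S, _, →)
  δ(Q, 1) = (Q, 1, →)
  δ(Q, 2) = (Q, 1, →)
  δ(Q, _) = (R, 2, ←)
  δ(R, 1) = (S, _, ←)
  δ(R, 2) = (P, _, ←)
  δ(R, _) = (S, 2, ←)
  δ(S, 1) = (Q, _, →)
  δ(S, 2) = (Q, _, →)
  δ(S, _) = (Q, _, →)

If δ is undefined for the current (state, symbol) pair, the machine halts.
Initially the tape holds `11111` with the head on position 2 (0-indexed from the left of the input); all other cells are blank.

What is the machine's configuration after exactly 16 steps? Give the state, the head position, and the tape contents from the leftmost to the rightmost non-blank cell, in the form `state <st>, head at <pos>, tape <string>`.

state=P head=2 tape=11[1]11__   (P,1)→(Q,2,←)
state=Q head=1 tape=1[1]211__   (Q,1)→(Q,1,→)
state=Q head=2 tape=11[2]11__   (Q,2)→(Q,1,→)
state=Q head=3 tape=111[1]1__   (Q,1)→(Q,1,→)
state=Q head=4 tape=1111[1]__   (Q,1)→(Q,1,→)
state=Q head=5 tape=11111[_]_   (Q,_)→(R,2,←)
state=R head=4 tape=1111[1]2_   (R,1)→(S,_,←)
state=S head=3 tape=111[1]_2_   (S,1)→(Q,_,→)
state=Q head=4 tape=111_[_]2_   (Q,_)→(R,2,←)
state=R head=3 tape=111[_]22_   (R,_)→(S,2,←)
state=S head=2 tape=11[1]222_   (S,1)→(Q,_,→)
state=Q head=3 tape=11_[2]22_   (Q,2)→(Q,1,→)
state=Q head=4 tape=11_1[2]2_   (Q,2)→(Q,1,→)
state=Q head=5 tape=11_11[2]_   (Q,2)→(Q,1,→)
state=Q head=6 tape=11_111[_]   (Q,_)→(R,2,←)
state=R head=5 tape=11_11[1]2   (R,1)→(S,_,←)
state=S head=4 tape=11_1[1]_2
After 16 steps: state S, head at 4, tape 11_11_2.

state S, head at 4, tape 11_11_2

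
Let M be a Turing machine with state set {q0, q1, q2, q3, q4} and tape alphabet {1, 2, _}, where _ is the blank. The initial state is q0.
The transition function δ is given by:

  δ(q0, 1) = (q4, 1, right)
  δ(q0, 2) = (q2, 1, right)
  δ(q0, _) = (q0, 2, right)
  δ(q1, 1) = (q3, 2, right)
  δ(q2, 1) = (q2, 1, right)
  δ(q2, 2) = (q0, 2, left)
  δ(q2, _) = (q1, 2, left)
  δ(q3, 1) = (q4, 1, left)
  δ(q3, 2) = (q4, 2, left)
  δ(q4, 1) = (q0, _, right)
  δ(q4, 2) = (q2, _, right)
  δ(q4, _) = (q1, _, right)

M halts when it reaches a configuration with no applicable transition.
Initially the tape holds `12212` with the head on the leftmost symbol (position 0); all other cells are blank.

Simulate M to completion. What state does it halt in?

q1

state=q0 head=0 tape=[1]2212_   (q0,1)→(q4,1,right)
state=q4 head=1 tape=1[2]212_   (q4,2)→(q2,_,right)
state=q2 head=2 tape=1_[2]12_   (q2,2)→(q0,2,left)
state=q0 head=1 tape=1[_]212_   (q0,_)→(q0,2,right)
state=q0 head=2 tape=12[2]12_   (q0,2)→(q2,1,right)
state=q2 head=3 tape=121[1]2_   (q2,1)→(q2,1,right)
state=q2 head=4 tape=1211[2]_   (q2,2)→(q0,2,left)
state=q0 head=3 tape=121[1]2_   (q0,1)→(q4,1,right)
state=q4 head=4 tape=1211[2]_   (q4,2)→(q2,_,right)
state=q2 head=5 tape=1211_[_]   (q2,_)→(q1,2,left)
state=q1 head=4 tape=1211[_]2
No transition is defined for (q1, _); M halts in state q1.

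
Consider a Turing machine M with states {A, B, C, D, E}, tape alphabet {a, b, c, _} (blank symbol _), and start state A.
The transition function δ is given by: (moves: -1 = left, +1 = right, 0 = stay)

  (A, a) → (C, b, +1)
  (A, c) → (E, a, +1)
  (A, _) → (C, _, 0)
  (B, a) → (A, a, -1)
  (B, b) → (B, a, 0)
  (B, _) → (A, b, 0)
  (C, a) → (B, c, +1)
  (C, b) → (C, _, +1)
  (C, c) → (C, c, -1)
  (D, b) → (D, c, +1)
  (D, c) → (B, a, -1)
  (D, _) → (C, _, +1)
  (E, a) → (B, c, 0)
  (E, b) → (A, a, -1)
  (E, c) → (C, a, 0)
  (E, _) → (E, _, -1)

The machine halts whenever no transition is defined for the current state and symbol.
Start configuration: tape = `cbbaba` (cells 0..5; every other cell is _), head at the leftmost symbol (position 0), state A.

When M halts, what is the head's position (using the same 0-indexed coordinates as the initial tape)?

A | [c]bbaba   read c → write a, move +1, go to E
E | a[b]baba   read b → write a, move -1, go to A
A | [a]ababa   read a → write b, move +1, go to C
C | b[a]baba   read a → write c, move +1, go to B
B | bc[b]aba   read b → write a, move 0, go to B
B | bc[a]aba   read a → write a, move -1, go to A
A | b[c]aaba   read c → write a, move +1, go to E
E | ba[a]aba   read a → write c, move 0, go to B
B | ba[c]aba
At halt the head is at cell 2.

2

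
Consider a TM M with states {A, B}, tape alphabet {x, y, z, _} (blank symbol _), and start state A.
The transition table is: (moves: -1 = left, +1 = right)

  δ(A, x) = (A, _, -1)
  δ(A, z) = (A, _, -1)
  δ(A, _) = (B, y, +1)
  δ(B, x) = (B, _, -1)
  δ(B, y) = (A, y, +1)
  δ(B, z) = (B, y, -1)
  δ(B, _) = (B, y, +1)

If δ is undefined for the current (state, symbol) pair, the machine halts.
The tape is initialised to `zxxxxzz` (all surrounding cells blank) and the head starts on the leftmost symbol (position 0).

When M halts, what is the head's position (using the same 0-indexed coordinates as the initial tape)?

state=A head=0 tape=_[z]xxxxzz   (A,z)→(A,_,-1)
state=A head=-1 tape=[_]_xxxxzz   (A,_)→(B,y,+1)
state=B head=0 tape=y[_]xxxxzz   (B,_)→(B,y,+1)
state=B head=1 tape=yy[x]xxxzz   (B,x)→(B,_,-1)
state=B head=0 tape=y[y]_xxxzz   (B,y)→(A,y,+1)
state=A head=1 tape=yy[_]xxxzz   (A,_)→(B,y,+1)
state=B head=2 tape=yyy[x]xxzz   (B,x)→(B,_,-1)
state=B head=1 tape=yy[y]_xxzz   (B,y)→(A,y,+1)
state=A head=2 tape=yyy[_]xxzz   (A,_)→(B,y,+1)
state=B head=3 tape=yyyy[x]xzz   (B,x)→(B,_,-1)
state=B head=2 tape=yyy[y]_xzz   (B,y)→(A,y,+1)
state=A head=3 tape=yyyy[_]xzz   (A,_)→(B,y,+1)
state=B head=4 tape=yyyyy[x]zz   (B,x)→(B,_,-1)
state=B head=3 tape=yyyy[y]_zz   (B,y)→(A,y,+1)
state=A head=4 tape=yyyyy[_]zz   (A,_)→(B,y,+1)
state=B head=5 tape=yyyyyy[z]z   (B,z)→(B,y,-1)
state=B head=4 tape=yyyyy[y]yz   (B,y)→(A,y,+1)
state=A head=5 tape=yyyyyy[y]z
At halt the head is at cell 5.

5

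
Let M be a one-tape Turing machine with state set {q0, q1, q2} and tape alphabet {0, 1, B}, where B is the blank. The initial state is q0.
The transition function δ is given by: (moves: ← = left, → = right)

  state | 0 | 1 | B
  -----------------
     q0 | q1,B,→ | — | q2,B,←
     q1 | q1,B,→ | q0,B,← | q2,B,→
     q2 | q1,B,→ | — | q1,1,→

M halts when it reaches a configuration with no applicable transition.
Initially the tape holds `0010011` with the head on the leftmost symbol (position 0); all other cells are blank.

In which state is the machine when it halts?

state=q0 head=0 tape=[0]010011   (q0,0)→(q1,B,→)
state=q1 head=1 tape=B[0]10011   (q1,0)→(q1,B,→)
state=q1 head=2 tape=BB[1]0011   (q1,1)→(q0,B,←)
state=q0 head=1 tape=B[B]B0011   (q0,B)→(q2,B,←)
state=q2 head=0 tape=[B]BB0011   (q2,B)→(q1,1,→)
state=q1 head=1 tape=1[B]B0011   (q1,B)→(q2,B,→)
state=q2 head=2 tape=1B[B]0011   (q2,B)→(q1,1,→)
state=q1 head=3 tape=1B1[0]011   (q1,0)→(q1,B,→)
state=q1 head=4 tape=1B1B[0]11   (q1,0)→(q1,B,→)
state=q1 head=5 tape=1B1BB[1]1   (q1,1)→(q0,B,←)
state=q0 head=4 tape=1B1B[B]B1   (q0,B)→(q2,B,←)
state=q2 head=3 tape=1B1[B]BB1   (q2,B)→(q1,1,→)
state=q1 head=4 tape=1B11[B]B1   (q1,B)→(q2,B,→)
state=q2 head=5 tape=1B11B[B]1   (q2,B)→(q1,1,→)
state=q1 head=6 tape=1B11B1[1]   (q1,1)→(q0,B,←)
state=q0 head=5 tape=1B11B[1]B
No transition is defined for (q0, 1); M halts in state q0.

q0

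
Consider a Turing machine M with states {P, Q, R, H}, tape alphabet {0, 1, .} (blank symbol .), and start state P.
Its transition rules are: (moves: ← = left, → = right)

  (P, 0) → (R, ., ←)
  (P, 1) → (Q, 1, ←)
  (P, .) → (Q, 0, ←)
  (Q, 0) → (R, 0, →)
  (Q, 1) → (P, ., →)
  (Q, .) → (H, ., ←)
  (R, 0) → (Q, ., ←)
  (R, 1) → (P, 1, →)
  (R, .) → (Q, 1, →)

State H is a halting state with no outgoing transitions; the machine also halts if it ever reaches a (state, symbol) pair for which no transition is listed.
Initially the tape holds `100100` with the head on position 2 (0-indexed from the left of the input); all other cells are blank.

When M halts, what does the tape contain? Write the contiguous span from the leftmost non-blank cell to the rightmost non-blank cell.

P | .10[0]100   read 0 → write ., move ←, go to R
R | .1[0].100   read 0 → write ., move ←, go to Q
Q | .[1]..100   read 1 → write ., move →, go to P
P | ..[.].100   read . → write 0, move ←, go to Q
Q | .[.]0.100   read . → write ., move ←, go to H
H | [.].0.100
The non-blank tape span at halt is 0.100.

0.100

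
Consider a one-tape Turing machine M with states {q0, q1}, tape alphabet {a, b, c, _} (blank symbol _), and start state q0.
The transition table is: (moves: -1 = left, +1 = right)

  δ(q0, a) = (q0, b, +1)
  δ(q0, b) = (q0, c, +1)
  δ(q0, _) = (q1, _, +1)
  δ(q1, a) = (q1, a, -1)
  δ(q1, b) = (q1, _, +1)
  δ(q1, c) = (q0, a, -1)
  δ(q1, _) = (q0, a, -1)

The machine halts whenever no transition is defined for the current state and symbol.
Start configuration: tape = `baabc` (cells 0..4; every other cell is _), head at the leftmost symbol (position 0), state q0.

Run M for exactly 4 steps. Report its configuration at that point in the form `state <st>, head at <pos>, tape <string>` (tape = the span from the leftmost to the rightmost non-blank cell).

state q0, head at 4, tape cbbcc

state=q0 head=0 tape=[b]aabc   (q0,b)→(q0,c,+1)
state=q0 head=1 tape=c[a]abc   (q0,a)→(q0,b,+1)
state=q0 head=2 tape=cb[a]bc   (q0,a)→(q0,b,+1)
state=q0 head=3 tape=cbb[b]c   (q0,b)→(q0,c,+1)
state=q0 head=4 tape=cbbc[c]
After 4 steps: state q0, head at 4, tape cbbcc.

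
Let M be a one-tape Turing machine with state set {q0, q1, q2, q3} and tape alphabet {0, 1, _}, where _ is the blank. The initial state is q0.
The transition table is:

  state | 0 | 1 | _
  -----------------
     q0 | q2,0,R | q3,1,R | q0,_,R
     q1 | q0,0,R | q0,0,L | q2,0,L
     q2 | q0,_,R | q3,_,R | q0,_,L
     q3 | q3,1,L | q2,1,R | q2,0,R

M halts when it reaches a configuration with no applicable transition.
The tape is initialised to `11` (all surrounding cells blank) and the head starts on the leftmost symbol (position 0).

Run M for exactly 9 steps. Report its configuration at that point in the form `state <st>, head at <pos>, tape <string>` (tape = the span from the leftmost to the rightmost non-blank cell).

state=q0 head=0 tape=[1]1__   (q0,1)→(q3,1,R)
state=q3 head=1 tape=1[1]__   (q3,1)→(q2,1,R)
state=q2 head=2 tape=11[_]_   (q2,_)→(q0,_,L)
state=q0 head=1 tape=1[1]__   (q0,1)→(q3,1,R)
state=q3 head=2 tape=11[_]_   (q3,_)→(q2,0,R)
state=q2 head=3 tape=110[_]   (q2,_)→(q0,_,L)
state=q0 head=2 tape=11[0]_   (q0,0)→(q2,0,R)
state=q2 head=3 tape=110[_]   (q2,_)→(q0,_,L)
state=q0 head=2 tape=11[0]_   (q0,0)→(q2,0,R)
state=q2 head=3 tape=110[_]
After 9 steps: state q2, head at 3, tape 110.

state q2, head at 3, tape 110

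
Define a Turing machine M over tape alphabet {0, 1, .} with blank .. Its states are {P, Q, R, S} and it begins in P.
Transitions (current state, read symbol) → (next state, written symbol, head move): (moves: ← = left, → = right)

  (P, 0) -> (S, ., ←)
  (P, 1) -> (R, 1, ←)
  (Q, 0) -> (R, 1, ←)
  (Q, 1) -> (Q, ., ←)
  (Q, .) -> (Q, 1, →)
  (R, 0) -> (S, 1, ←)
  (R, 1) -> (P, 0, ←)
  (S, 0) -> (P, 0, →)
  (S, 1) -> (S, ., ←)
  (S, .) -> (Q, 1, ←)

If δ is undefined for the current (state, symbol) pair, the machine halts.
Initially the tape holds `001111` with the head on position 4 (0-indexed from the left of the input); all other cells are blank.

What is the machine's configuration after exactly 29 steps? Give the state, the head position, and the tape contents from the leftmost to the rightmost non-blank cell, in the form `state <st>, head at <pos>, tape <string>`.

state Q, head at -5, tape 1011

P | .....0011[1]1   read 1 → write 1, move ←, go to R
R | .....001[1]11   read 1 → write 0, move ←, go to P
P | .....00[1]011   read 1 → write 1, move ←, go to R
R | .....0[0]1011   read 0 → write 1, move ←, go to S
S | .....[0]11011   read 0 → write 0, move →, go to P
P | .....0[1]1011   read 1 → write 1, move ←, go to R
R | .....[0]11011   read 0 → write 1, move ←, go to S
S | ....[.]111011   read . → write 1, move ←, go to Q
Q | ...[.]1111011   read . → write 1, move →, go to Q
Q | ...1[1]111011   read 1 → write ., move ←, go to Q
Q | ...[1].111011   read 1 → write ., move ←, go to Q
Q | ..[.]..111011   read . → write 1, move →, go to Q
Q | ..1[.].111011   read . → write 1, move →, go to Q
Q | ..11[.]111011   read . → write 1, move →, go to Q
Q | ..111[1]11011   read 1 → write ., move ←, go to Q
Q | ..11[1].11011   read 1 → write ., move ←, go to Q
Q | ..1[1]..11011   read 1 → write ., move ←, go to Q
Q | ..[1]...11011   read 1 → write ., move ←, go to Q
Q | .[.]....11011   read . → write 1, move →, go to Q
Q | .1[.]...11011   read . → write 1, move →, go to Q
Q | .11[.]..11011   read . → write 1, move →, go to Q
Q | .111[.].11011   read . → write 1, move →, go to Q
Q | .1111[.]11011   read . → write 1, move →, go to Q
Q | .11111[1]1011   read 1 → write ., move ←, go to Q
Q | .1111[1].1011   read 1 → write ., move ←, go to Q
Q | .111[1]..1011   read 1 → write ., move ←, go to Q
Q | .11[1]...1011   read 1 → write ., move ←, go to Q
Q | .1[1]....1011   read 1 → write ., move ←, go to Q
Q | .[1].....1011   read 1 → write ., move ←, go to Q
Q | [.]......1011
After 29 steps: state Q, head at -5, tape 1011.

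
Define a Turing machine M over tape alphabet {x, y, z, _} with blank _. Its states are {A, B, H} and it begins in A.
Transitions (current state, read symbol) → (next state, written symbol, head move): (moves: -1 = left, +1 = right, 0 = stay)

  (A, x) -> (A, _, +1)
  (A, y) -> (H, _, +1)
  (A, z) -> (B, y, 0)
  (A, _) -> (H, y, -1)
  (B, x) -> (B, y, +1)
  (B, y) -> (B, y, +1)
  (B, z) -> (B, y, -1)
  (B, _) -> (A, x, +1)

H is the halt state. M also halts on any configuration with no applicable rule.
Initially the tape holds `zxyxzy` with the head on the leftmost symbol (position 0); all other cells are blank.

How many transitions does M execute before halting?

11

state=A head=0 tape=[z]xyxzy__   (A,z)→(B,y,0)
state=B head=0 tape=[y]xyxzy__   (B,y)→(B,y,+1)
state=B head=1 tape=y[x]yxzy__   (B,x)→(B,y,+1)
state=B head=2 tape=yy[y]xzy__   (B,y)→(B,y,+1)
state=B head=3 tape=yyy[x]zy__   (B,x)→(B,y,+1)
state=B head=4 tape=yyyy[z]y__   (B,z)→(B,y,-1)
state=B head=3 tape=yyy[y]yy__   (B,y)→(B,y,+1)
state=B head=4 tape=yyyy[y]y__   (B,y)→(B,y,+1)
state=B head=5 tape=yyyyy[y]__   (B,y)→(B,y,+1)
state=B head=6 tape=yyyyyy[_]_   (B,_)→(A,x,+1)
state=A head=7 tape=yyyyyyx[_]   (A,_)→(H,y,-1)
state=H head=6 tape=yyyyyy[x]y
M halts after 11 transitions.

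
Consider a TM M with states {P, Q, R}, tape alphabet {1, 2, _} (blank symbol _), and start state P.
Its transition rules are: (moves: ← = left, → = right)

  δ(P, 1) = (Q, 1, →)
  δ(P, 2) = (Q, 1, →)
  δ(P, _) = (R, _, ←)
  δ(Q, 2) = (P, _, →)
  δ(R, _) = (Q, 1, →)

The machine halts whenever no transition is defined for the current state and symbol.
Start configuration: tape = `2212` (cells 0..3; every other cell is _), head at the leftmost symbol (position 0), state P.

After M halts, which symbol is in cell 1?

_

state=P head=0 tape=[2]212_   (P,2)→(Q,1,→)
state=Q head=1 tape=1[2]12_   (Q,2)→(P,_,→)
state=P head=2 tape=1_[1]2_   (P,1)→(Q,1,→)
state=Q head=3 tape=1_1[2]_   (Q,2)→(P,_,→)
state=P head=4 tape=1_1_[_]   (P,_)→(R,_,←)
state=R head=3 tape=1_1[_]_   (R,_)→(Q,1,→)
state=Q head=4 tape=1_11[_]
Cell 1 holds _ when M halts.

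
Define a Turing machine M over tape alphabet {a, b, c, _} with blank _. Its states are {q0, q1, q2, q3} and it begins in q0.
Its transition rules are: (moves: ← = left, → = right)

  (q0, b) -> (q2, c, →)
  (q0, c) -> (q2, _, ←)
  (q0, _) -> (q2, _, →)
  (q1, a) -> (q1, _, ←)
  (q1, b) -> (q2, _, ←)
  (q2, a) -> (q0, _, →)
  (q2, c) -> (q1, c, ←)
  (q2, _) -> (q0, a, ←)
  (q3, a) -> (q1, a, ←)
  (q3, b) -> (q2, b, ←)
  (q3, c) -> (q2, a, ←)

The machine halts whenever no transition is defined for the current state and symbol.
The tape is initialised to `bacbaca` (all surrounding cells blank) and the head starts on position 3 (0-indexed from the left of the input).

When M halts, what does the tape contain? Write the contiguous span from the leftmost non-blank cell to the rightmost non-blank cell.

a_a

state=q0 head=3 tape=__bac[b]aca   (q0,b)→(q2,c,→)
state=q2 head=4 tape=__bacc[a]ca   (q2,a)→(q0,_,→)
state=q0 head=5 tape=__bacc_[c]a   (q0,c)→(q2,_,←)
state=q2 head=4 tape=__bacc[_]_a   (q2,_)→(q0,a,←)
state=q0 head=3 tape=__bac[c]a_a   (q0,c)→(q2,_,←)
state=q2 head=2 tape=__ba[c]_a_a   (q2,c)→(q1,c,←)
state=q1 head=1 tape=__b[a]c_a_a   (q1,a)→(q1,_,←)
state=q1 head=0 tape=__[b]_c_a_a   (q1,b)→(q2,_,←)
state=q2 head=-1 tape=_[_]__c_a_a   (q2,_)→(q0,a,←)
state=q0 head=-2 tape=[_]a__c_a_a   (q0,_)→(q2,_,→)
state=q2 head=-1 tape=_[a]__c_a_a   (q2,a)→(q0,_,→)
state=q0 head=0 tape=__[_]_c_a_a   (q0,_)→(q2,_,→)
state=q2 head=1 tape=___[_]c_a_a   (q2,_)→(q0,a,←)
state=q0 head=0 tape=__[_]ac_a_a   (q0,_)→(q2,_,→)
state=q2 head=1 tape=___[a]c_a_a   (q2,a)→(q0,_,→)
state=q0 head=2 tape=____[c]_a_a   (q0,c)→(q2,_,←)
state=q2 head=1 tape=___[_]__a_a   (q2,_)→(q0,a,←)
state=q0 head=0 tape=__[_]a__a_a   (q0,_)→(q2,_,→)
state=q2 head=1 tape=___[a]__a_a   (q2,a)→(q0,_,→)
state=q0 head=2 tape=____[_]_a_a   (q0,_)→(q2,_,→)
state=q2 head=3 tape=_____[_]a_a   (q2,_)→(q0,a,←)
state=q0 head=2 tape=____[_]aa_a   (q0,_)→(q2,_,→)
state=q2 head=3 tape=_____[a]a_a   (q2,a)→(q0,_,→)
state=q0 head=4 tape=______[a]_a
The non-blank tape span at halt is a_a.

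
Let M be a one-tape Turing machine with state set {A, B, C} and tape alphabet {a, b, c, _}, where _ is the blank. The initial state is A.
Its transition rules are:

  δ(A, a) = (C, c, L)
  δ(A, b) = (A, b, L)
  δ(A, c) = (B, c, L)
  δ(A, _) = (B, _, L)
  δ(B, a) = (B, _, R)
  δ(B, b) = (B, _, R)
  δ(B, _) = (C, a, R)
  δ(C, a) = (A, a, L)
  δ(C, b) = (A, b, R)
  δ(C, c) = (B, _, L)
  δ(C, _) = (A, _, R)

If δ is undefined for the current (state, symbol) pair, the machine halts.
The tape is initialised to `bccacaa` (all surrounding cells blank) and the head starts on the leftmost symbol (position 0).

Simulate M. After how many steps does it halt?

11

A | __[b]ccacaa   read b → write b, move L, go to A
A | _[_]bccacaa   read _ → write _, move L, go to B
B | [_]_bccacaa   read _ → write a, move R, go to C
C | a[_]bccacaa   read _ → write _, move R, go to A
A | a_[b]ccacaa   read b → write b, move L, go to A
A | a[_]bccacaa   read _ → write _, move L, go to B
B | [a]_bccacaa   read a → write _, move R, go to B
B | _[_]bccacaa   read _ → write a, move R, go to C
C | _a[b]ccacaa   read b → write b, move R, go to A
A | _ab[c]cacaa   read c → write c, move L, go to B
B | _a[b]ccacaa   read b → write _, move R, go to B
B | _a_[c]cacaa
M halts after 11 transitions.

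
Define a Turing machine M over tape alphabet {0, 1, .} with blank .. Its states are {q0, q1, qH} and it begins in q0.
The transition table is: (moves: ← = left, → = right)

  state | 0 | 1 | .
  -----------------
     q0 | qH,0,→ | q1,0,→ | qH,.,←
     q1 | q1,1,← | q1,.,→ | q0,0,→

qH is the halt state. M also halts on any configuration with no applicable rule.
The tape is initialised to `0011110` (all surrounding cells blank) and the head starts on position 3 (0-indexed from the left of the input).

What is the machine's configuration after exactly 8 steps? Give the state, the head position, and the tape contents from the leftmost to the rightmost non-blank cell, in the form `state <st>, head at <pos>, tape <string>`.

state=q0 head=3 tape=001[1]110..   (q0,1)→(q1,0,→)
state=q1 head=4 tape=0010[1]10..   (q1,1)→(q1,.,→)
state=q1 head=5 tape=0010.[1]0..   (q1,1)→(q1,.,→)
state=q1 head=6 tape=0010..[0]..   (q1,0)→(q1,1,←)
state=q1 head=5 tape=0010.[.]1..   (q1,.)→(q0,0,→)
state=q0 head=6 tape=0010.0[1]..   (q0,1)→(q1,0,→)
state=q1 head=7 tape=0010.00[.].   (q1,.)→(q0,0,→)
state=q0 head=8 tape=0010.000[.]   (q0,.)→(qH,.,←)
state=qH head=7 tape=0010.00[0].
After 8 steps: state qH, head at 7, tape 0010.000.

state qH, head at 7, tape 0010.000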